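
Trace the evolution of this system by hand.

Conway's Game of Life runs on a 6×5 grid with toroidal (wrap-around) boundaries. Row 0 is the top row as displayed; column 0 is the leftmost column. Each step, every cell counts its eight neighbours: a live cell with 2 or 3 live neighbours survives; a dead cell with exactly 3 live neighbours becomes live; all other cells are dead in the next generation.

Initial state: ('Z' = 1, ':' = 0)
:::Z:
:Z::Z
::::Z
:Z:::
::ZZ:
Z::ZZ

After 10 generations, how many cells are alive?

step 0: :::Z:
:Z::Z
::::Z
:Z:::
::ZZ:
Z::ZZ
step 1: ::ZZ:
Z::ZZ
:::::
::ZZ:
ZZZZ:
:::::
step 2: ::ZZ:
::ZZZ
::Z::
:::ZZ
:Z:ZZ
::::Z
step 3: ::Z::
:Z::Z
::Z::
Z:::Z
::Z::
Z:::Z
step 4: :Z:ZZ
:ZZZ:
:Z:ZZ
:Z:Z:
:Z:Z:
:Z:Z:
step 5: :Z::Z
:Z:::
:Z::Z
:Z:Z:
ZZ:ZZ
:Z:Z:
step 6: :Z:::
:ZZ::
:Z:::
:Z:Z:
:Z:Z:
:Z:Z:
step 7: ZZ:::
ZZZ::
ZZ:::
ZZ:::
ZZ:ZZ
ZZ:::
step 8: ::::Z
::Z:Z
::::Z
:::::
:::::
:::::
step 9: :::Z:
Z:::Z
:::Z:
:::::
:::::
:::::
step 10: ::::Z
:::ZZ
::::Z
:::::
:::::
:::::

4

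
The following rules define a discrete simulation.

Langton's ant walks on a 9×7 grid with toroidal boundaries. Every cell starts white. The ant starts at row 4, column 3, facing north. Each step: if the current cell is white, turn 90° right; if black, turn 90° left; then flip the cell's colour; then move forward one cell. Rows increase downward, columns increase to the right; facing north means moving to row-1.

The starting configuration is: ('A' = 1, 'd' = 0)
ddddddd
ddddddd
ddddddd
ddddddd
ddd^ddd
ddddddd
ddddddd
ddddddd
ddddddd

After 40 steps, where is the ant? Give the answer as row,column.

6,3

[0] ddddddd
ddddddd
ddddddd
ddddddd
ddd^ddd
ddddddd
ddddddd
ddddddd
ddddddd
[1] ddddddd
ddddddd
ddddddd
ddddddd
dddA>dd
ddddddd
ddddddd
ddddddd
ddddddd
[2] ddddddd
ddddddd
ddddddd
ddddddd
dddAAdd
ddddvdd
ddddddd
ddddddd
ddddddd
[3] ddddddd
ddddddd
ddddddd
ddddddd
dddAAdd
ddd<Add
ddddddd
ddddddd
ddddddd
[4] ddddddd
ddddddd
ddddddd
ddddddd
ddd^Add
dddAAdd
ddddddd
ddddddd
ddddddd
[5] ddddddd
ddddddd
ddddddd
ddddddd
dd<dAdd
dddAAdd
ddddddd
ddddddd
ddddddd
[6] ddddddd
ddddddd
ddddddd
dd^dddd
ddAdAdd
dddAAdd
ddddddd
ddddddd
ddddddd
[7] ddddddd
ddddddd
ddddddd
ddA>ddd
ddAdAdd
dddAAdd
ddddddd
ddddddd
ddddddd
[8] ddddddd
ddddddd
ddddddd
ddAAddd
ddAvAdd
dddAAdd
ddddddd
ddddddd
ddddddd
[9] ddddddd
ddddddd
ddddddd
ddAAddd
dd<AAdd
dddAAdd
ddddddd
ddddddd
ddddddd
[10] ddddddd
ddddddd
ddddddd
ddAAddd
dddAAdd
ddvAAdd
ddddddd
ddddddd
ddddddd
[11] ddddddd
ddddddd
ddddddd
ddAAddd
dddAAdd
d<AAAdd
ddddddd
ddddddd
ddddddd
[12] ddddddd
ddddddd
ddddddd
ddAAddd
d^dAAdd
dAAAAdd
ddddddd
ddddddd
ddddddd
[13] ddddddd
ddddddd
ddddddd
ddAAddd
dA>AAdd
dAAAAdd
ddddddd
ddddddd
ddddddd
[14] ddddddd
ddddddd
ddddddd
ddAAddd
dAAAAdd
dAvAAdd
ddddddd
ddddddd
ddddddd
[15] ddddddd
ddddddd
ddddddd
ddAAddd
dAAAAdd
dAd>Add
ddddddd
ddddddd
ddddddd
[16] ddddddd
ddddddd
ddddddd
ddAAddd
dAA^Add
dAddAdd
ddddddd
ddddddd
ddddddd
[17] ddddddd
ddddddd
ddddddd
ddAAddd
dA<dAdd
dAddAdd
ddddddd
ddddddd
ddddddd
[18] ddddddd
ddddddd
ddddddd
ddAAddd
dAddAdd
dAvdAdd
ddddddd
ddddddd
ddddddd
[19] ddddddd
ddddddd
ddddddd
ddAAddd
dAddAdd
d<AdAdd
ddddddd
ddddddd
ddddddd
[20] ddddddd
ddddddd
ddddddd
ddAAddd
dAddAdd
ddAdAdd
dvddddd
ddddddd
ddddddd
[21] ddddddd
ddddddd
ddddddd
ddAAddd
dAddAdd
ddAdAdd
<Addddd
ddddddd
ddddddd
[22] ddddddd
ddddddd
ddddddd
ddAAddd
dAddAdd
^dAdAdd
AAddddd
ddddddd
ddddddd
[23] ddddddd
ddddddd
ddddddd
ddAAddd
dAddAdd
A>AdAdd
AAddddd
ddddddd
ddddddd
[24] ddddddd
ddddddd
ddddddd
ddAAddd
dAddAdd
AAAdAdd
Avddddd
ddddddd
ddddddd
[25] ddddddd
ddddddd
ddddddd
ddAAddd
dAddAdd
AAAdAdd
Ad>dddd
ddddddd
ddddddd
[26] ddddddd
ddddddd
ddddddd
ddAAddd
dAddAdd
AAAdAdd
AdAdddd
ddvdddd
ddddddd
[27] ddddddd
ddddddd
ddddddd
ddAAddd
dAddAdd
AAAdAdd
AdAdddd
d<Adddd
ddddddd
[28] ddddddd
ddddddd
ddddddd
ddAAddd
dAddAdd
AAAdAdd
A^Adddd
dAAdddd
ddddddd
[29] ddddddd
ddddddd
ddddddd
ddAAddd
dAddAdd
AAAdAdd
AA>dddd
dAAdddd
ddddddd
[30] ddddddd
ddddddd
ddddddd
ddAAddd
dAddAdd
AA^dAdd
AAddddd
dAAdddd
ddddddd
[31] ddddddd
ddddddd
ddddddd
ddAAddd
dAddAdd
A<ddAdd
AAddddd
dAAdddd
ddddddd
[32] ddddddd
ddddddd
ddddddd
ddAAddd
dAddAdd
AdddAdd
Avddddd
dAAdddd
ddddddd
[33] ddddddd
ddddddd
ddddddd
ddAAddd
dAddAdd
AdddAdd
Ad>dddd
dAAdddd
ddddddd
[34] ddddddd
ddddddd
ddddddd
ddAAddd
dAddAdd
AdddAdd
AdAdddd
dAvdddd
ddddddd
[35] ddddddd
ddddddd
ddddddd
ddAAddd
dAddAdd
AdddAdd
AdAdddd
dAd>ddd
ddddddd
[36] ddddddd
ddddddd
ddddddd
ddAAddd
dAddAdd
AdddAdd
AdAdddd
dAdAddd
dddvddd
[37] ddddddd
ddddddd
ddddddd
ddAAddd
dAddAdd
AdddAdd
AdAdddd
dAdAddd
dd<Addd
[38] ddddddd
ddddddd
ddddddd
ddAAddd
dAddAdd
AdddAdd
AdAdddd
dA^Addd
ddAAddd
[39] ddddddd
ddddddd
ddddddd
ddAAddd
dAddAdd
AdddAdd
AdAdddd
dAA>ddd
ddAAddd
[40] ddddddd
ddddddd
ddddddd
ddAAddd
dAddAdd
AdddAdd
AdA^ddd
dAAdddd
ddAAddd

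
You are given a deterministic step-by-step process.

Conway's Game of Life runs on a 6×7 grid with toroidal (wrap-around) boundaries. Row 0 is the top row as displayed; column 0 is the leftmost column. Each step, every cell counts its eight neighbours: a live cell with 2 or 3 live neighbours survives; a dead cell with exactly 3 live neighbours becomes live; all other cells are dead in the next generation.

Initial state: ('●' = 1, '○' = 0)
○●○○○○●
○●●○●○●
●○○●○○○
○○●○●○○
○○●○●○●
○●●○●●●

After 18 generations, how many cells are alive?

9

k=0  ○●○○○○●
○●●○●○●
●○○●○○○
○○●○●○○
○○●○●○●
○●●○●●●
k=1  ○○○○●○●
○●●●○●●
●○○○●●○
○●●○●●○
●○●○●○●
○●●○●○●
k=2  ○○○○●○●
○●●●○○○
●○○○○○○
○○●○○○○
○○○○●○●
○●●○●○●
k=3  ○○○○●○○
●●●●○○○
○○○●○○○
○○○○○○○
●●●○○○○
○○○○●○●
k=4  ●●●○●●○
○●●●●○○
○●○●○○○
○●●○○○○
●●○○○○○
●●○●○●○
k=5  ○○○○○●○
○○○○○●○
●○○○●○○
○○○○○○○
○○○○○○●
○○○●○●○
k=6  ○○○○○●●
○○○○●●●
○○○○○○○
○○○○○○○
○○○○○○○
○○○○●●●
k=7  ●○○○○○○
○○○○●○●
○○○○○●○
○○○○○○○
○○○○○●○
○○○○●○●
k=8  ●○○○○○●
○○○○○●●
○○○○○●○
○○○○○○○
○○○○○●○
○○○○○●●
k=9  ●○○○○○○
●○○○○●○
○○○○○●●
○○○○○○○
○○○○○●●
●○○○○●○
k=10  ●●○○○○○
●○○○○●○
○○○○○●●
○○○○○○○
○○○○○●●
●○○○○●○
k=11  ●●○○○○○
●●○○○●○
○○○○○●●
○○○○○○○
○○○○○●●
●●○○○●○
k=12  ○○●○○○○
○●○○○●○
●○○○○●●
○○○○○○○
●○○○○●●
○●○○○●○
k=13  ○●●○○○○
●●○○○●○
●○○○○●●
○○○○○○○
●○○○○●●
●●○○○●○
k=14  ○○●○○○○
○○●○○●○
●●○○○●○
○○○○○○○
●●○○○●○
○○●○○●○
k=15  ○●●●○○○
○○●○○○●
○●○○○○●
○○○○○○○
○●○○○○●
○○●○○○●
k=16  ●●○●○○○
○○○●○○○
●○○○○○○
○○○○○○○
●○○○○○○
○○○●○○○
k=17  ○○○●●○○
●●●○○○○
○○○○○○○
○○○○○○○
○○○○○○○
●●●○○○○
k=18  ○○○●○○○
○●●●○○○
○●○○○○○
○○○○○○○
○●○○○○○
○●●●○○○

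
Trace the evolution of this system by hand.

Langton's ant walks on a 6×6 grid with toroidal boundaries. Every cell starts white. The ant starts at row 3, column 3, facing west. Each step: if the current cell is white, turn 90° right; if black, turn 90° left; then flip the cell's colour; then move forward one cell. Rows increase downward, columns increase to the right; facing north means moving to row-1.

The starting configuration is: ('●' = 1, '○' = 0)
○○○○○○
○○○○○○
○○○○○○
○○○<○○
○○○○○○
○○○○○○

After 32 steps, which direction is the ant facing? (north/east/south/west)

t=0: ○○○○○○
○○○○○○
○○○○○○
○○○<○○
○○○○○○
○○○○○○
t=1: ○○○○○○
○○○○○○
○○○^○○
○○○●○○
○○○○○○
○○○○○○
t=2: ○○○○○○
○○○○○○
○○○●>○
○○○●○○
○○○○○○
○○○○○○
t=3: ○○○○○○
○○○○○○
○○○●●○
○○○●v○
○○○○○○
○○○○○○
t=4: ○○○○○○
○○○○○○
○○○●●○
○○○<●○
○○○○○○
○○○○○○
t=5: ○○○○○○
○○○○○○
○○○●●○
○○○○●○
○○○v○○
○○○○○○
t=6: ○○○○○○
○○○○○○
○○○●●○
○○○○●○
○○<●○○
○○○○○○
t=7: ○○○○○○
○○○○○○
○○○●●○
○○^○●○
○○●●○○
○○○○○○
t=8: ○○○○○○
○○○○○○
○○○●●○
○○●>●○
○○●●○○
○○○○○○
t=9: ○○○○○○
○○○○○○
○○○●●○
○○●●●○
○○●v○○
○○○○○○
t=10: ○○○○○○
○○○○○○
○○○●●○
○○●●●○
○○●○>○
○○○○○○
t=11: ○○○○○○
○○○○○○
○○○●●○
○○●●●○
○○●○●○
○○○○v○
t=12: ○○○○○○
○○○○○○
○○○●●○
○○●●●○
○○●○●○
○○○<●○
t=13: ○○○○○○
○○○○○○
○○○●●○
○○●●●○
○○●^●○
○○○●●○
t=14: ○○○○○○
○○○○○○
○○○●●○
○○●●●○
○○●●>○
○○○●●○
t=15: ○○○○○○
○○○○○○
○○○●●○
○○●●^○
○○●●○○
○○○●●○
t=16: ○○○○○○
○○○○○○
○○○●●○
○○●<○○
○○●●○○
○○○●●○
t=17: ○○○○○○
○○○○○○
○○○●●○
○○●○○○
○○●v○○
○○○●●○
t=18: ○○○○○○
○○○○○○
○○○●●○
○○●○○○
○○●○>○
○○○●●○
t=19: ○○○○○○
○○○○○○
○○○●●○
○○●○○○
○○●○●○
○○○●v○
t=20: ○○○○○○
○○○○○○
○○○●●○
○○●○○○
○○●○●○
○○○●○>
t=21: ○○○○○v
○○○○○○
○○○●●○
○○●○○○
○○●○●○
○○○●○●
t=22: ○○○○<●
○○○○○○
○○○●●○
○○●○○○
○○●○●○
○○○●○●
t=23: ○○○○●●
○○○○○○
○○○●●○
○○●○○○
○○●○●○
○○○●^●
t=24: ○○○○●●
○○○○○○
○○○●●○
○○●○○○
○○●○●○
○○○●●>
t=25: ○○○○●●
○○○○○○
○○○●●○
○○●○○○
○○●○●^
○○○●●○
t=26: ○○○○●●
○○○○○○
○○○●●○
○○●○○○
>○●○●●
○○○●●○
t=27: ○○○○●●
○○○○○○
○○○●●○
○○●○○○
●○●○●●
v○○●●○
t=28: ○○○○●●
○○○○○○
○○○●●○
○○●○○○
●○●○●●
●○○●●<
t=29: ○○○○●●
○○○○○○
○○○●●○
○○●○○○
●○●○●^
●○○●●●
t=30: ○○○○●●
○○○○○○
○○○●●○
○○●○○○
●○●○<○
●○○●●●
t=31: ○○○○●●
○○○○○○
○○○●●○
○○●○○○
●○●○○○
●○○●v●
t=32: ○○○○●●
○○○○○○
○○○●●○
○○●○○○
●○●○○○
●○○●○>

east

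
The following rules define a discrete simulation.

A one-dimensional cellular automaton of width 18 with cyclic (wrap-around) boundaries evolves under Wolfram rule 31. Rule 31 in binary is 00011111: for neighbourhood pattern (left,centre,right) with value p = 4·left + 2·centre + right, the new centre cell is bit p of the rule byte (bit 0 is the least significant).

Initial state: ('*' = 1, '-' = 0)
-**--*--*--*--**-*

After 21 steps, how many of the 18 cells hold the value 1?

14

0) -**--*--*--*--**-*
1) -*-************--*
2) -*-*-----------***
3) -*-*************--
4) **-*------------**
5) ---**************-
6) ****-------------*
7) ----**************
8) *****-------------
9) *----*************
10) -*****------------
11) **----************
12) --*****-----------
13) ***----***********
14) ---*****----------
15) ****----**********
16) ----*****---------
17) *****----*********
18) -----*****--------
19) ******----********
20) ------*****-------
21) *******----*******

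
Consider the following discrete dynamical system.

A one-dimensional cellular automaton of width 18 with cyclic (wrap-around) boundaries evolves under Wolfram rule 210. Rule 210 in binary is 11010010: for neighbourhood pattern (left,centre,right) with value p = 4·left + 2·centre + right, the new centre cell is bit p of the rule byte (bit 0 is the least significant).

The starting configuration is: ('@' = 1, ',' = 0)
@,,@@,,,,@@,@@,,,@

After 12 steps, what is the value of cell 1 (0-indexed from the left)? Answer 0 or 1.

[0] @,,@@,,,,@@,@@,,,@
[1] @@@,@@,,@,@,,@@,@,
[2] ,@@,,@@@,,,@@,@,,,
[3] @,@@@,@@@,@,@,,@,,
[4] ,,,@@,,@@,,,,@@,@@
[5] @,@,@@@,@@,,@,@,,@
[6] @,,,,@@,,@@@,,,@@,
[7] ,@,,@,@@@,@@@,@,@,
[8] @,@@,,,@@,,@@,,,,@
[9] @,,@@,@,@@@,@@,,@,
[10] ,@@,@,,,,@@,,@@@,,
[11] @,@,,@,,@,@@@,@@@,
[12] ,,,@@,@@,,,@@,,@@,

0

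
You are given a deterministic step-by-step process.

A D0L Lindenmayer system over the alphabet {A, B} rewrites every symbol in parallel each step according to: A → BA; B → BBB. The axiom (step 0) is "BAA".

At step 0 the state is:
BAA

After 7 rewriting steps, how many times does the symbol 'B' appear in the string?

4373

gen 0: BAA
gen 1: BBBBABA
gen 2: BBBBBBBBBBBBBABBBBA
gen 3: BBBBBBBBBBBBBBBBBBBBBBBBBBBBBBBBBBBBBBBBABBBBBBBBBBBBBA
gen 4: BBBBBBBBBBBBBBBBBBBBBBBBBBBBBBBBBBBBBBBBBBBBBBBBBBBBBBBBBB…BBBBBBBBBBBBBBBBABBBBBBBBBBBBBBBBBBBBBBBBBBBBBBBBBBBBBBBBA  (len 163)
gen 5: BBBBBBBBBBBBBBBBBBBBBBBBBBBBBBBBBBBBBBBBBBBBBBBBBBBBBBBBBB…BBBBBBBBBBBBBBBBBBBBBBBBBBBBBBBBBBBBBBBBBBBBBBBBBBBBBBBBBA  (len 487)
gen 6: BBBBBBBBBBBBBBBBBBBBBBBBBBBBBBBBBBBBBBBBBBBBBBBBBBBBBBBBBB…BBBBBBBBBBBBBBBBBBBBBBBBBBBBBBBBBBBBBBBBBBBBBBBBBBBBBBBBBA  (len 1459)
gen 7: BBBBBBBBBBBBBBBBBBBBBBBBBBBBBBBBBBBBBBBBBBBBBBBBBBBBBBBBBB…BBBBBBBBBBBBBBBBBBBBBBBBBBBBBBBBBBBBBBBBBBBBBBBBBBBBBBBBBA  (len 4375)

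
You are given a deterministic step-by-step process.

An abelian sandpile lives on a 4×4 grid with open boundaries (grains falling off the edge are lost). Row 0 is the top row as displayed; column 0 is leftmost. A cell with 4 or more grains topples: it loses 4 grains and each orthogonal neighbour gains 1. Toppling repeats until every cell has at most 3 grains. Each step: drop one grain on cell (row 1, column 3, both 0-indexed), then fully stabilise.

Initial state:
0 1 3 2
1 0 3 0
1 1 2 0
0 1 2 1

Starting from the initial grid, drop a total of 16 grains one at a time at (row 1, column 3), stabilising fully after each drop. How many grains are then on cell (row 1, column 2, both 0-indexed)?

k=0  0 1 3 2
1 0 3 0
1 1 2 0
0 1 2 1
k=1  0 1 3 2
1 0 3 1
1 1 2 0
0 1 2 1
k=2  0 1 3 2
1 0 3 2
1 1 2 0
0 1 2 1
k=3  0 1 3 2
1 0 3 3
1 1 2 0
0 1 2 1
k=4  0 2 1 0
1 1 1 2
1 1 3 1
0 1 2 1
k=5  0 2 1 0
1 1 1 3
1 1 3 1
0 1 2 1
k=6  0 2 1 1
1 1 2 0
1 1 3 2
0 1 2 1
k=7  0 2 1 1
1 1 2 1
1 1 3 2
0 1 2 1
k=8  0 2 1 1
1 1 2 2
1 1 3 2
0 1 2 1
k=9  0 2 1 1
1 1 2 3
1 1 3 2
0 1 2 1
k=10  0 2 1 2
1 1 3 0
1 1 3 3
0 1 2 1
k=11  0 2 1 2
1 1 3 1
1 1 3 3
0 1 2 1
k=12  0 2 1 2
1 1 3 2
1 1 3 3
0 1 2 1
k=13  0 2 1 2
1 1 3 3
1 1 3 3
0 1 2 1
k=14  0 2 2 3
1 2 1 2
1 2 1 1
0 1 3 2
k=15  0 2 2 3
1 2 1 3
1 2 1 1
0 1 3 2
k=16  0 2 3 0
1 2 2 1
1 2 1 2
0 1 3 2

2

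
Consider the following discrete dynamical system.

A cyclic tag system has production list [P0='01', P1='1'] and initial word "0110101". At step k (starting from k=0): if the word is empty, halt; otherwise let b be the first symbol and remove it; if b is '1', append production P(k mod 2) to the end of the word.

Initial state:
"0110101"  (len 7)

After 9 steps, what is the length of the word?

6

gen 0: "0110101"  (len 7)
gen 1: "110101"  (len 6)
gen 2: "101011"  (len 6)
gen 3: "0101101"  (len 7)
gen 4: "101101"  (len 6)
gen 5: "0110101"  (len 7)
gen 6: "110101"  (len 6)
gen 7: "1010101"  (len 7)
gen 8: "0101011"  (len 7)
gen 9: "101011"  (len 6)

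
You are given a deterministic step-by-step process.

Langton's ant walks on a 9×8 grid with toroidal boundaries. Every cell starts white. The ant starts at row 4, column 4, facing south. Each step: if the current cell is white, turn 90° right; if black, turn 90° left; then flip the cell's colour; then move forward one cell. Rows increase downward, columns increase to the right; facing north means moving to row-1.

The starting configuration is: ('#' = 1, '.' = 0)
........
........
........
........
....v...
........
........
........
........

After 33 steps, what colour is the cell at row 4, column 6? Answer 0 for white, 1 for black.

step 0: ........
........
........
........
....v...
........
........
........
........
step 1: ........
........
........
........
...<#...
........
........
........
........
step 2: ........
........
........
...^....
...##...
........
........
........
........
step 3: ........
........
........
...#>...
...##...
........
........
........
........
step 4: ........
........
........
...##...
...#v...
........
........
........
........
step 5: ........
........
........
...##...
...#.>..
........
........
........
........
step 6: ........
........
........
...##...
...#.#..
.....v..
........
........
........
step 7: ........
........
........
...##...
...#.#..
....<#..
........
........
........
step 8: ........
........
........
...##...
...#^#..
....##..
........
........
........
step 9: ........
........
........
...##...
...##>..
....##..
........
........
........
step 10: ........
........
........
...##^..
...##...
....##..
........
........
........
step 11: ........
........
........
...###>.
...##...
....##..
........
........
........
step 12: ........
........
........
...####.
...##.v.
....##..
........
........
........
step 13: ........
........
........
...####.
...##<#.
....##..
........
........
........
step 14: ........
........
........
...##^#.
...####.
....##..
........
........
........
step 15: ........
........
........
...#<.#.
...####.
....##..
........
........
........
step 16: ........
........
........
...#..#.
...#v##.
....##..
........
........
........
step 17: ........
........
........
...#..#.
...#.>#.
....##..
........
........
........
step 18: ........
........
........
...#.^#.
...#..#.
....##..
........
........
........
step 19: ........
........
........
...#.#>.
...#..#.
....##..
........
........
........
step 20: ........
........
......^.
...#.#..
...#..#.
....##..
........
........
........
step 21: ........
........
......#>
...#.#..
...#..#.
....##..
........
........
........
step 22: ........
........
......##
...#.#.v
...#..#.
....##..
........
........
........
step 23: ........
........
......##
...#.#<#
...#..#.
....##..
........
........
........
step 24: ........
........
......^#
...#.###
...#..#.
....##..
........
........
........
step 25: ........
........
.....<.#
...#.###
...#..#.
....##..
........
........
........
step 26: ........
.....^..
.....#.#
...#.###
...#..#.
....##..
........
........
........
step 27: ........
.....#>.
.....#.#
...#.###
...#..#.
....##..
........
........
........
step 28: ........
.....##.
.....#v#
...#.###
...#..#.
....##..
........
........
........
step 29: ........
.....##.
.....<##
...#.###
...#..#.
....##..
........
........
........
step 30: ........
.....##.
......##
...#.v##
...#..#.
....##..
........
........
........
step 31: ........
.....##.
......##
...#..>#
...#..#.
....##..
........
........
........
step 32: ........
.....##.
......^#
...#...#
...#..#.
....##..
........
........
........
step 33: ........
.....##.
.....<.#
...#...#
...#..#.
....##..
........
........
........

1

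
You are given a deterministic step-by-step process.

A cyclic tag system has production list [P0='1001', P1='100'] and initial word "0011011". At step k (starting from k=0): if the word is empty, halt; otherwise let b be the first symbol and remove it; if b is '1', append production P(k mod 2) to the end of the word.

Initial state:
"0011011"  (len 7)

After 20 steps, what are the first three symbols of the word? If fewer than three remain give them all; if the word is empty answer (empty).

110

step 0: "0011011"  (len 7)
step 1: "011011"  (len 6)
step 2: "11011"  (len 5)
step 3: "10111001"  (len 8)
step 4: "0111001100"  (len 10)
step 5: "111001100"  (len 9)
step 6: "11001100100"  (len 11)
step 7: "10011001001001"  (len 14)
step 8: "0011001001001100"  (len 16)
step 9: "011001001001100"  (len 15)
step 10: "11001001001100"  (len 14)
step 11: "10010010011001001"  (len 17)
step 12: "0010010011001001100"  (len 19)
step 13: "010010011001001100"  (len 18)
step 14: "10010011001001100"  (len 17)
step 15: "00100110010011001001"  (len 20)
step 16: "0100110010011001001"  (len 19)
step 17: "100110010011001001"  (len 18)
step 18: "00110010011001001100"  (len 20)
step 19: "0110010011001001100"  (len 19)
step 20: "110010011001001100"  (len 18)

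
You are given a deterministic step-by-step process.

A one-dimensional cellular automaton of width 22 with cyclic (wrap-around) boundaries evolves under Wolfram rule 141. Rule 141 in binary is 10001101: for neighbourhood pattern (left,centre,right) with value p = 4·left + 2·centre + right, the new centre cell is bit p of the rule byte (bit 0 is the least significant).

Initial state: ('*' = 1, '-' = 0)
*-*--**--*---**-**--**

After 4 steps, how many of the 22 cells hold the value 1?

10

[0] *-*--**--*---**-**--**
[1] --*--*---*-*-*--*---**
[2] --*--*-*-*-*-*--*-*-*-
[3] *-*--*-*-*-*-*--*-*-*-
[4] *-*--*-*-*-*-*--*-*-*-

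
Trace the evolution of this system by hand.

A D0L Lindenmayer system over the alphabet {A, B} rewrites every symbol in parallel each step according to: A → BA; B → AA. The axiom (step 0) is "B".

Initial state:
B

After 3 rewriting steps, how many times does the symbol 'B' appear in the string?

2

[0] B
[1] AA
[2] BABA
[3] AABAAABA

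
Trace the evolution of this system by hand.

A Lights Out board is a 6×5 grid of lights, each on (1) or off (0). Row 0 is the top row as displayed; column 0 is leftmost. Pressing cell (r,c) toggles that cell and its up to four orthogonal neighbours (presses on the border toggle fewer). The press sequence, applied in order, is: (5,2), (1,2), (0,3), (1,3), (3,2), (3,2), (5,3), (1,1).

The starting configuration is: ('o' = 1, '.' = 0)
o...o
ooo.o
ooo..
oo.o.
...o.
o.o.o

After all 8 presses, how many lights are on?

t=0: o...o
ooo.o
ooo..
oo.o.
...o.
o.o.o
t=1: o...o
ooo.o
ooo..
oo.o.
..oo.
oo.oo
t=2: o.o.o
o..oo
oo...
oo.o.
..oo.
oo.oo
t=3: o..o.
o...o
oo...
oo.o.
..oo.
oo.oo
t=4: o....
o.oo.
oo.o.
oo.o.
..oo.
oo.oo
t=5: o....
o.oo.
oooo.
o.o..
...o.
oo.oo
t=6: o....
o.oo.
oo.o.
oo.o.
..oo.
oo.oo
t=7: o....
o.oo.
oo.o.
oo.o.
..o..
ooo..
t=8: oo...
.o.o.
o..o.
oo.o.
..o..
ooo..

13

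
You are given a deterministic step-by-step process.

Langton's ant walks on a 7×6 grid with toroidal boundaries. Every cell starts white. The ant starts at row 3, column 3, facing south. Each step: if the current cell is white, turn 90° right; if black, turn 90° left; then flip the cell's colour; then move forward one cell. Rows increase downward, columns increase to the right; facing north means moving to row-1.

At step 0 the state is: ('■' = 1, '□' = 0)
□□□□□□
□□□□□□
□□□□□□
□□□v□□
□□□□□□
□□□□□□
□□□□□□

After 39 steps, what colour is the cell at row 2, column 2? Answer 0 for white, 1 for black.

1

0) □□□□□□
□□□□□□
□□□□□□
□□□v□□
□□□□□□
□□□□□□
□□□□□□
1) □□□□□□
□□□□□□
□□□□□□
□□<■□□
□□□□□□
□□□□□□
□□□□□□
2) □□□□□□
□□□□□□
□□^□□□
□□■■□□
□□□□□□
□□□□□□
□□□□□□
3) □□□□□□
□□□□□□
□□■>□□
□□■■□□
□□□□□□
□□□□□□
□□□□□□
4) □□□□□□
□□□□□□
□□■■□□
□□■v□□
□□□□□□
□□□□□□
□□□□□□
5) □□□□□□
□□□□□□
□□■■□□
□□■□>□
□□□□□□
□□□□□□
□□□□□□
6) □□□□□□
□□□□□□
□□■■□□
□□■□■□
□□□□v□
□□□□□□
□□□□□□
7) □□□□□□
□□□□□□
□□■■□□
□□■□■□
□□□<■□
□□□□□□
□□□□□□
8) □□□□□□
□□□□□□
□□■■□□
□□■^■□
□□□■■□
□□□□□□
□□□□□□
9) □□□□□□
□□□□□□
□□■■□□
□□■■>□
□□□■■□
□□□□□□
□□□□□□
10) □□□□□□
□□□□□□
□□■■^□
□□■■□□
□□□■■□
□□□□□□
□□□□□□
11) □□□□□□
□□□□□□
□□■■■>
□□■■□□
□□□■■□
□□□□□□
□□□□□□
12) □□□□□□
□□□□□□
□□■■■■
□□■■□v
□□□■■□
□□□□□□
□□□□□□
13) □□□□□□
□□□□□□
□□■■■■
□□■■<■
□□□■■□
□□□□□□
□□□□□□
14) □□□□□□
□□□□□□
□□■■^■
□□■■■■
□□□■■□
□□□□□□
□□□□□□
15) □□□□□□
□□□□□□
□□■<□■
□□■■■■
□□□■■□
□□□□□□
□□□□□□
16) □□□□□□
□□□□□□
□□■□□■
□□■v■■
□□□■■□
□□□□□□
□□□□□□
17) □□□□□□
□□□□□□
□□■□□■
□□■□>■
□□□■■□
□□□□□□
□□□□□□
18) □□□□□□
□□□□□□
□□■□^■
□□■□□■
□□□■■□
□□□□□□
□□□□□□
19) □□□□□□
□□□□□□
□□■□■>
□□■□□■
□□□■■□
□□□□□□
□□□□□□
20) □□□□□□
□□□□□^
□□■□■□
□□■□□■
□□□■■□
□□□□□□
□□□□□□
21) □□□□□□
>□□□□■
□□■□■□
□□■□□■
□□□■■□
□□□□□□
□□□□□□
22) □□□□□□
■□□□□■
v□■□■□
□□■□□■
□□□■■□
□□□□□□
□□□□□□
23) □□□□□□
■□□□□■
■□■□■<
□□■□□■
□□□■■□
□□□□□□
□□□□□□
24) □□□□□□
■□□□□^
■□■□■■
□□■□□■
□□□■■□
□□□□□□
□□□□□□
25) □□□□□□
■□□□<□
■□■□■■
□□■□□■
□□□■■□
□□□□□□
□□□□□□
26) □□□□^□
■□□□■□
■□■□■■
□□■□□■
□□□■■□
□□□□□□
□□□□□□
27) □□□□■>
■□□□■□
■□■□■■
□□■□□■
□□□■■□
□□□□□□
□□□□□□
28) □□□□■■
■□□□■v
■□■□■■
□□■□□■
□□□■■□
□□□□□□
□□□□□□
29) □□□□■■
■□□□<■
■□■□■■
□□■□□■
□□□■■□
□□□□□□
□□□□□□
30) □□□□■■
■□□□□■
■□■□v■
□□■□□■
□□□■■□
□□□□□□
□□□□□□
31) □□□□■■
■□□□□■
■□■□□>
□□■□□■
□□□■■□
□□□□□□
□□□□□□
32) □□□□■■
■□□□□^
■□■□□□
□□■□□■
□□□■■□
□□□□□□
□□□□□□
33) □□□□■■
■□□□<□
■□■□□□
□□■□□■
□□□■■□
□□□□□□
□□□□□□
34) □□□□^■
■□□□■□
■□■□□□
□□■□□■
□□□■■□
□□□□□□
□□□□□□
35) □□□<□■
■□□□■□
■□■□□□
□□■□□■
□□□■■□
□□□□□□
□□□□□□
36) □□□■□■
■□□□■□
■□■□□□
□□■□□■
□□□■■□
□□□□□□
□□□^□□
37) □□□■□■
■□□□■□
■□■□□□
□□■□□■
□□□■■□
□□□□□□
□□□■>□
38) □□□■v■
■□□□■□
■□■□□□
□□■□□■
□□□■■□
□□□□□□
□□□■■□
39) □□□<■■
■□□□■□
■□■□□□
□□■□□■
□□□■■□
□□□□□□
□□□■■□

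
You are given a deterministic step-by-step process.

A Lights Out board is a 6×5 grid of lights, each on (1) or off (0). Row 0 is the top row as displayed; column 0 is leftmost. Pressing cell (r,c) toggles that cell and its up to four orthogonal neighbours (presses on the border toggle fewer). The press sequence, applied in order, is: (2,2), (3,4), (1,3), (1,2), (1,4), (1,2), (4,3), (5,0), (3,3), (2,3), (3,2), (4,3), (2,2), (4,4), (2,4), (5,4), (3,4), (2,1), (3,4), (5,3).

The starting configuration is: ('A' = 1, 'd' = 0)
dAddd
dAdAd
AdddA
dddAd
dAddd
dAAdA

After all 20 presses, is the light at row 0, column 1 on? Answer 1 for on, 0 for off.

1

gen 0: dAddd
dAdAd
AdddA
dddAd
dAddd
dAAdA
gen 1: dAddd
dAAAd
AAAAA
ddAAd
dAddd
dAAdA
gen 2: dAddd
dAAAd
AAAAd
ddAdA
dAddA
dAAdA
gen 3: dAdAd
dAddA
AAAdd
ddAdA
dAddA
dAAdA
gen 4: dAAAd
ddAAA
AAddd
ddAdA
dAddA
dAAdA
gen 5: dAAAA
ddAdd
AAddA
ddAdA
dAddA
dAAdA
gen 6: dAdAA
dAdAd
AAAdA
ddAdA
dAddA
dAAdA
gen 7: dAdAA
dAdAd
AAAdA
ddAAA
dAAAd
dAAAA
gen 8: dAdAA
dAdAd
AAAdA
ddAAA
AAAAd
AdAAA
gen 9: dAdAA
dAdAd
AAAAA
ddddd
AAAdd
AdAAA
gen 10: dAdAA
dAddd
AAddd
dddAd
AAAdd
AdAAA
gen 11: dAdAA
dAddd
AAAdd
dAAdd
AAddd
AdAAA
gen 12: dAdAA
dAddd
AAAdd
dAAAd
AAAAA
AdAdA
gen 13: dAdAA
dAAdd
AddAd
dAdAd
AAAAA
AdAdA
gen 14: dAdAA
dAAdd
AddAd
dAdAA
AAAdd
AdAdd
gen 15: dAdAA
dAAdA
AdddA
dAdAd
AAAdd
AdAdd
gen 16: dAdAA
dAAdA
AdddA
dAdAd
AAAdA
AdAAA
gen 17: dAdAA
dAAdA
Adddd
dAddA
AAAdd
AdAAA
gen 18: dAdAA
ddAdA
dAAdd
ddddA
AAAdd
AdAAA
gen 19: dAdAA
ddAdA
dAAdA
dddAd
AAAdA
AdAAA
gen 20: dAdAA
ddAdA
dAAdA
dddAd
AAAAA
Adddd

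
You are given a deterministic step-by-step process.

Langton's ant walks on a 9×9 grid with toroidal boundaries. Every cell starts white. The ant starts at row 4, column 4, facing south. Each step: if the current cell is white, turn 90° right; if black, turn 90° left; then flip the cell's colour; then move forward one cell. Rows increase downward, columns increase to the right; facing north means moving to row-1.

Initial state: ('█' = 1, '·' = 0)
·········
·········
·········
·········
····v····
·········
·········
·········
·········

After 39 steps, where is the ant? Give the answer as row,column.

1,4

step 0: ·········
·········
·········
·········
····v····
·········
·········
·········
·········
step 1: ·········
·········
·········
·········
···<█····
·········
·········
·········
·········
step 2: ·········
·········
·········
···^·····
···██····
·········
·········
·········
·········
step 3: ·········
·········
·········
···█>····
···██····
·········
·········
·········
·········
step 4: ·········
·········
·········
···██····
···█v····
·········
·········
·········
·········
step 5: ·········
·········
·········
···██····
···█·>···
·········
·········
·········
·········
step 6: ·········
·········
·········
···██····
···█·█···
·····v···
·········
·········
·········
step 7: ·········
·········
·········
···██····
···█·█···
····<█···
·········
·········
·········
step 8: ·········
·········
·········
···██····
···█^█···
····██···
·········
·········
·········
step 9: ·········
·········
·········
···██····
···██>···
····██···
·········
·········
·········
step 10: ·········
·········
·········
···██^···
···██····
····██···
·········
·········
·········
step 11: ·········
·········
·········
···███>··
···██····
····██···
·········
·········
·········
step 12: ·········
·········
·········
···████··
···██·v··
····██···
·········
·········
·········
step 13: ·········
·········
·········
···████··
···██<█··
····██···
·········
·········
·········
step 14: ·········
·········
·········
···██^█··
···████··
····██···
·········
·········
·········
step 15: ·········
·········
·········
···█<·█··
···████··
····██···
·········
·········
·········
step 16: ·········
·········
·········
···█··█··
···█v██··
····██···
·········
·········
·········
step 17: ·········
·········
·········
···█··█··
···█·>█··
····██···
·········
·········
·········
step 18: ·········
·········
·········
···█·^█··
···█··█··
····██···
·········
·········
·········
step 19: ·········
·········
·········
···█·█>··
···█··█··
····██···
·········
·········
·········
step 20: ·········
·········
······^··
···█·█···
···█··█··
····██···
·········
·········
·········
step 21: ·········
·········
······█>·
···█·█···
···█··█··
····██···
·········
·········
·········
step 22: ·········
·········
······██·
···█·█·v·
···█··█··
····██···
·········
·········
·········
step 23: ·········
·········
······██·
···█·█<█·
···█··█··
····██···
·········
·········
·········
step 24: ·········
·········
······^█·
···█·███·
···█··█··
····██···
·········
·········
·········
step 25: ·········
·········
·····<·█·
···█·███·
···█··█··
····██···
·········
·········
·········
step 26: ·········
·····^···
·····█·█·
···█·███·
···█··█··
····██···
·········
·········
·········
step 27: ·········
·····█>··
·····█·█·
···█·███·
···█··█··
····██···
·········
·········
·········
step 28: ·········
·····██··
·····█v█·
···█·███·
···█··█··
····██···
·········
·········
·········
step 29: ·········
·····██··
·····<██·
···█·███·
···█··█··
····██···
·········
·········
·········
step 30: ·········
·····██··
······██·
···█·v██·
···█··█··
····██···
·········
·········
·········
step 31: ·········
·····██··
······██·
···█··>█·
···█··█··
····██···
·········
·········
·········
step 32: ·········
·····██··
······^█·
···█···█·
···█··█··
····██···
·········
·········
·········
step 33: ·········
·····██··
·····<·█·
···█···█·
···█··█··
····██···
·········
·········
·········
step 34: ·········
·····^█··
·····█·█·
···█···█·
···█··█··
····██···
·········
·········
·········
step 35: ·········
····<·█··
·····█·█·
···█···█·
···█··█··
····██···
·········
·········
·········
step 36: ····^····
····█·█··
·····█·█·
···█···█·
···█··█··
····██···
·········
·········
·········
step 37: ····█>···
····█·█··
·····█·█·
···█···█·
···█··█··
····██···
·········
·········
·········
step 38: ····██···
····█v█··
·····█·█·
···█···█·
···█··█··
····██···
·········
·········
·········
step 39: ····██···
····<██··
·····█·█·
···█···█·
···█··█··
····██···
·········
·········
·········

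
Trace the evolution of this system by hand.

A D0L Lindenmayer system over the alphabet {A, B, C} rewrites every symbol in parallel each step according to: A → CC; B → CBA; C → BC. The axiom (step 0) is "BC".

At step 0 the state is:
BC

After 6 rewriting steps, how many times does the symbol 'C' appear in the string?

k=0  BC
k=1  CBABC
k=2  BCCBACCCBABC
k=3  CBABCBCCBACCBCBCBCCBACCCBABC
k=4  BCCBACCCBABCCBABCBCCBACCBCBCCBABCCBABCCBABCBCCBACCBCBCBCCBACCCBABC
k=5  CBABCBCCBACCBCBCBCCBACCCBABCBCCBACCCBABCCBABCBCCBACCBCBCCB…BABCCBABCBCCBACCBCBCCBABCCBABCCBABCBCCBACCBCBCBCCBACCCBABC  (len 156)
k=6  BCCBACCCBABCCBABCBCCBACCBCBCCBABCCBABCCBABCBCCBACCBCBCBCCB…BABCCBABCBCCBACCBCBCCBABCCBABCCBABCBCCBACCBCBCBCCBACCCBABC  (len 368)

180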